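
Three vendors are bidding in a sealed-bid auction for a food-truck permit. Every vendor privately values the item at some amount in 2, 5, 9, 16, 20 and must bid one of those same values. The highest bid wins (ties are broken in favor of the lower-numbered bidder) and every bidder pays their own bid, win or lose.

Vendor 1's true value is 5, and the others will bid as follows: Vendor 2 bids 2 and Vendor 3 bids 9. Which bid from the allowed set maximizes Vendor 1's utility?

2

Bid 2: loses but pays 2, utility -2.
Bid 5: loses but pays 5, utility -5.
Bid 9: wins, pays 9, utility 5 - 9 = -4.
Bid 16: wins, pays 16, utility 5 - 16 = -11.
Bid 20: wins, pays 20, utility 5 - 20 = -15.
The best choice is 2 with utility -2.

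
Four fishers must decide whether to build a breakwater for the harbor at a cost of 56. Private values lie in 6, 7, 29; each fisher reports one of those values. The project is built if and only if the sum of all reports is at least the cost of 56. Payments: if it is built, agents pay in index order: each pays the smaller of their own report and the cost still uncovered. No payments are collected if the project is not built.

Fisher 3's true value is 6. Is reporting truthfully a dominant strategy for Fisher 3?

Yes

Check each profile of the others' reports and compare truth against every alternative report.
Others report (6, 29, 29): truth gives 0, best alternative gives -1.
Others report (7, 29, 29): truth gives 0, best alternative gives -1.
Others report (29, 6, 29): truth gives 0, best alternative gives -1.
Others report (29, 7, 29): truth gives 0, best alternative gives -1.
Others report (29, 29, 6): truth gives 6, best alternative gives 6.
Others report (29, 29, 7): truth gives 6, best alternative gives 6.
(Remaining 21 profiles checked similarly; truth is weakly best in each.)
In every case the truthful report is at least as good as any alternative, so it is a dominant strategy.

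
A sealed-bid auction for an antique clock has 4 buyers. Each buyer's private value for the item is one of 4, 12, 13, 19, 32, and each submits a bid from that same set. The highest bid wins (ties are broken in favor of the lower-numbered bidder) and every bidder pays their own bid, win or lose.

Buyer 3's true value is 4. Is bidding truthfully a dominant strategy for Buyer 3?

Check each profile of the others' bids and compare truth against every alternative bid.
Others bid (4, 4, 19): truth gives -4, best alternative gives -12.
Others bid (4, 4, 32): truth gives -4, best alternative gives -12.
Others bid (4, 12, 19): truth gives -4, best alternative gives -12.
Others bid (4, 12, 32): truth gives -4, best alternative gives -12.
Others bid (4, 13, 4): truth gives -4, best alternative gives -12.
Others bid (4, 13, 12): truth gives -4, best alternative gives -12.
(Remaining 119 profiles checked similarly; truth is weakly best in each.)
In every case the truthful bid is at least as good as any alternative, so it is a dominant strategy.

Yes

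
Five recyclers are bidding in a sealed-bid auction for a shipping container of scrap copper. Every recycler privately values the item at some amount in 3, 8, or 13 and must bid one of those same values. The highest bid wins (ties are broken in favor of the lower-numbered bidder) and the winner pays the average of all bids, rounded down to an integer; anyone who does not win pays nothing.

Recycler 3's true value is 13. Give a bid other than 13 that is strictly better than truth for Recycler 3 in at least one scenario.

8

Suppose Recycler 1 bids 3, Recycler 2 bids 3, Recycler 4 bids 3 and Recycler 5 bids 3.
Bid 13: wins, pays 5, utility 13 - 5 = 8.
Bid 8: wins, pays 4, utility 13 - 4 = 9.
So bidding 8 beats truth here (9 > 8).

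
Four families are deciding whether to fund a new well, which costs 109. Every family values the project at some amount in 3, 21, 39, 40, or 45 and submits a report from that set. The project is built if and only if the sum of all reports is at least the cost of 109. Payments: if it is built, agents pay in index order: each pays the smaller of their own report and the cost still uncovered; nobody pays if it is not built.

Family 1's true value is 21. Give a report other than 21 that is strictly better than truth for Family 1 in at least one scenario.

3

Suppose Family 2 reports 21, Family 3 reports 40 and Family 4 reports 45.
Report 21: project built, pays 21, utility 21 - 21 = 0.
Report 3: project built, pays 3, utility 21 - 3 = 18.
So reporting 3 beats truth here (18 > 0).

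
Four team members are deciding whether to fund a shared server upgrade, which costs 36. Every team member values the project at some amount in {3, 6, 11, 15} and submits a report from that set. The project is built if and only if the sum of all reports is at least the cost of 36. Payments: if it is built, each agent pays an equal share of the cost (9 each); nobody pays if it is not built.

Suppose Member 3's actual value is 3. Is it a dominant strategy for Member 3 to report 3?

Check each profile of the others' reports and compare truth against every alternative report.
Others report (6, 11, 15): truth gives 0, best alternative gives -6.
Others report (6, 15, 11): truth gives 0, best alternative gives -6.
Others report (11, 6, 15): truth gives 0, best alternative gives -6.
Others report (11, 15, 6): truth gives 0, best alternative gives -6.
Others report (15, 6, 11): truth gives 0, best alternative gives -6.
Others report (15, 11, 6): truth gives 0, best alternative gives -6.
(Remaining 58 profiles checked similarly; truth is weakly best in each.)
In every case the truthful report is at least as good as any alternative, so it is a dominant strategy.

Yes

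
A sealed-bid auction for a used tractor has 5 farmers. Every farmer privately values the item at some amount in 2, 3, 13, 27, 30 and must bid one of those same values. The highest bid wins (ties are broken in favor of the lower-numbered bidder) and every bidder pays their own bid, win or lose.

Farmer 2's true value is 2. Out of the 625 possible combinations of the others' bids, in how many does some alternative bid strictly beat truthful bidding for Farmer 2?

8

Others bid (2, 2, 2, 2): truth gives -2; bid 3 gives -1 > -2. Violating.
Others bid (2, 2, 2, 3): truth gives -2; bid 3 gives -1 > -2. Violating.
Others bid (2, 2, 3, 2): truth gives -2; bid 3 gives -1 > -2. Violating.
Others bid (2, 2, 3, 3): truth gives -2; bid 3 gives -1 > -2. Violating.
Others bid (2, 2, 2, 13): truth gives -2; no alternative beats it.
Others bid (2, 2, 2, 27): truth gives -2; no alternative beats it.
(Checking all 625 profiles: 8 have a profitable deviation, 617 do not.)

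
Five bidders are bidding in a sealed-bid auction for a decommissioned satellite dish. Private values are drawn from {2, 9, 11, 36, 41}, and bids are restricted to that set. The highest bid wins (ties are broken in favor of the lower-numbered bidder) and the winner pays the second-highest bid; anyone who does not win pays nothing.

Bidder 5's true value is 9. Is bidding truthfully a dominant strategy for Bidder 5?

Yes

Check each profile of the others' bids and compare truth against every alternative bid.
Others bid (2, 2, 2, 2): truth gives 7, best alternative gives 7.
Others bid (2, 2, 2, 9): truth gives 0, best alternative gives 0.
Others bid (2, 2, 2, 11): truth gives 0, best alternative gives 0.
Others bid (2, 2, 2, 36): truth gives 0, best alternative gives 0.
Others bid (2, 2, 2, 41): truth gives 0, best alternative gives 0.
Others bid (2, 2, 9, 2): truth gives 0, best alternative gives 0.
(Remaining 619 profiles checked similarly; truth is weakly best in each.)
In every case the truthful bid is at least as good as any alternative, so it is a dominant strategy.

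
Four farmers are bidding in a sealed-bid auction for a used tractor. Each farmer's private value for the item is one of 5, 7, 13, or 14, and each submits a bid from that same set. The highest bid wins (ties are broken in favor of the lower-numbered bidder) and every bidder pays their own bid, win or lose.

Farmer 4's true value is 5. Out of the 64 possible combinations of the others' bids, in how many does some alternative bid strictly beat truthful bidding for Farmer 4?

Others bid (5, 5, 5): truth gives -5; bid 7 gives -2 > -5. Violating.
Others bid (5, 5, 7): truth gives -5; no alternative beats it.
Others bid (5, 5, 13): truth gives -5; no alternative beats it.
(Checking all 64 profiles: 1 has a profitable deviation, 63 do not.)

1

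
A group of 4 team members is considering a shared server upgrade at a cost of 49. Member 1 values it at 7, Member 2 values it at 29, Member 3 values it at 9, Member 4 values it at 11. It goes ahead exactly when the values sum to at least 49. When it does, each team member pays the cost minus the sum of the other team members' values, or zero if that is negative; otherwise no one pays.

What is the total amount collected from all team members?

Total value 56 ≥ cost 49, so it is built.
Member 1: others sum to 49; max(0, 49 - 49) = 0.
Member 2: others sum to 27; max(0, 49 - 27) = 22.
Member 3: others sum to 47; max(0, 49 - 47) = 2.
Member 4: others sum to 45; max(0, 49 - 45) = 4.
Total collected = 0 + 22 + 2 + 4 = 28.

28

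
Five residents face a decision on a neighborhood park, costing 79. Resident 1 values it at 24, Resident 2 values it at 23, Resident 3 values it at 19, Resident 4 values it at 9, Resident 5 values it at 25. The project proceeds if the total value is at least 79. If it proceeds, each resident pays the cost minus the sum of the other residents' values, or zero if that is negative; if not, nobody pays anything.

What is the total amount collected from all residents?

Total value 100 ≥ cost 79, so it is built.
Resident 1: others sum to 76; max(0, 79 - 76) = 3.
Resident 2: others sum to 77; max(0, 79 - 77) = 2.
Resident 3: others sum to 81; max(0, 79 - 81) = 0.
Resident 4: others sum to 91; max(0, 79 - 91) = 0.
Resident 5: others sum to 75; max(0, 79 - 75) = 4.
Total collected = 3 + 2 + 0 + 0 + 4 = 9.

9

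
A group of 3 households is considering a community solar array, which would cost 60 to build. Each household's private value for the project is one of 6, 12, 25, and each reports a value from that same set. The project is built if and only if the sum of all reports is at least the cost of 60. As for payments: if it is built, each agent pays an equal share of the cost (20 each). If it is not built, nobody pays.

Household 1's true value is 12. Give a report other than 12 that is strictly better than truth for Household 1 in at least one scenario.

Suppose Household 2 reports 25 and Household 3 reports 25.
Report 12: project built, pays 20, utility 12 - 20 = -8.
Report 6: project not built, utility 0.
So reporting 6 beats truth here (0 > -8).

6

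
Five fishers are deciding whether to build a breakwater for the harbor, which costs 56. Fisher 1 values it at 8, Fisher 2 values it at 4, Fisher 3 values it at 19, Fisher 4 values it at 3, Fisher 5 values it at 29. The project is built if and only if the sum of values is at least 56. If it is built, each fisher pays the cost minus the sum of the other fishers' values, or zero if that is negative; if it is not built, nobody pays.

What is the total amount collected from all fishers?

35

Total value 63 ≥ cost 56, so it is built.
Fisher 1: others sum to 55; max(0, 56 - 55) = 1.
Fisher 2: others sum to 59; max(0, 56 - 59) = 0.
Fisher 3: others sum to 44; max(0, 56 - 44) = 12.
Fisher 4: others sum to 60; max(0, 56 - 60) = 0.
Fisher 5: others sum to 34; max(0, 56 - 34) = 22.
Total collected = 1 + 0 + 12 + 0 + 22 = 35.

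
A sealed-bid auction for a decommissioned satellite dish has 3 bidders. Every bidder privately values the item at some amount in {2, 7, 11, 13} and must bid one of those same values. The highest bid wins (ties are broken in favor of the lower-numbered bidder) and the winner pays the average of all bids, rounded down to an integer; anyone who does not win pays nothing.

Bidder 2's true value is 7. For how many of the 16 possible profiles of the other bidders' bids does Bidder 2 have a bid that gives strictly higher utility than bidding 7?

1

Others bid (7, 2): truth gives 0; bid 11 gives 1 > 0. Violating.
Others bid (2, 2): truth gives 4; no alternative beats it.
Others bid (2, 7): truth gives 2; no alternative beats it.
(Checking all 16 profiles: 1 has a profitable deviation, 15 do not.)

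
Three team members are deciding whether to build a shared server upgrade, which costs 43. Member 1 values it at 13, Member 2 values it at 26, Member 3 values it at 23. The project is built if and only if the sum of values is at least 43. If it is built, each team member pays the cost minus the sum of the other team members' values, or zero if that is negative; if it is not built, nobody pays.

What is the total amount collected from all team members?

Total value 62 ≥ cost 43, so it is built.
Member 1: others sum to 49; max(0, 43 - 49) = 0.
Member 2: others sum to 36; max(0, 43 - 36) = 7.
Member 3: others sum to 39; max(0, 43 - 39) = 4.
Total collected = 0 + 7 + 4 = 11.

11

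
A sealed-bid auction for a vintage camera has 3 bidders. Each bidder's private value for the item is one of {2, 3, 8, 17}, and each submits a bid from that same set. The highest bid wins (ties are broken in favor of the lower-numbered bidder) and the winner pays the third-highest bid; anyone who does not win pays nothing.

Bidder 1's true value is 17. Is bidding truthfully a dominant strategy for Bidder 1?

Check each profile of the others' bids and compare truth against every alternative bid.
Others bid (2, 17): truth gives 15, best alternative gives 0.
Others bid (17, 2): truth gives 15, best alternative gives 0.
Others bid (3, 17): truth gives 14, best alternative gives 0.
Others bid (17, 3): truth gives 14, best alternative gives 0.
Others bid (8, 17): truth gives 9, best alternative gives 0.
Others bid (17, 8): truth gives 9, best alternative gives 0.
(Remaining 10 profiles checked similarly; truth is weakly best in each.)
In every case the truthful bid is at least as good as any alternative, so it is a dominant strategy.

Yes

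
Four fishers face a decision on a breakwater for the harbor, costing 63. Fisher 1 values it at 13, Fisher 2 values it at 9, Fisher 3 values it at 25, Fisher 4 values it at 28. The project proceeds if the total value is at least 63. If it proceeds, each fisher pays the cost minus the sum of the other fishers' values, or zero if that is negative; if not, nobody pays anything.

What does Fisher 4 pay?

16

Total value 75 ≥ cost 63, so the project is built.
The other fishers' values sum to 47.
Cost minus that sum is 63 - 47 = 16.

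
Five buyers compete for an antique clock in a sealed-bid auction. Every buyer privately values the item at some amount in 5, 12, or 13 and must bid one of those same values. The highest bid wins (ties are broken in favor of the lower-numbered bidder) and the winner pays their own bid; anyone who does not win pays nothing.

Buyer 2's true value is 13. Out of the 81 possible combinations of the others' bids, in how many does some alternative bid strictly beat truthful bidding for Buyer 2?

8

Others bid (5, 5, 5, 5): truth gives 0; bid 12 gives 1 > 0. Violating.
Others bid (5, 5, 5, 12): truth gives 0; bid 12 gives 1 > 0. Violating.
Others bid (5, 5, 12, 5): truth gives 0; bid 12 gives 1 > 0. Violating.
Others bid (5, 5, 12, 12): truth gives 0; bid 12 gives 1 > 0. Violating.
Others bid (5, 5, 5, 13): truth gives 0; no alternative beats it.
Others bid (5, 5, 12, 13): truth gives 0; no alternative beats it.
(Checking all 81 profiles: 8 have a profitable deviation, 73 do not.)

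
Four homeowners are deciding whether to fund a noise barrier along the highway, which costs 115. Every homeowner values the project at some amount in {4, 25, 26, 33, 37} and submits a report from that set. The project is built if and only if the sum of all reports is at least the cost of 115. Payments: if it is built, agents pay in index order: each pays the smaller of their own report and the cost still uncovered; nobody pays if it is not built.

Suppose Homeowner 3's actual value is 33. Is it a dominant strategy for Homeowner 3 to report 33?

No

Consider the case where Homeowner 1 reports 25, Homeowner 2 reports 33 and Homeowner 4 reports 33.
Truthful report 33: project built, pays 33, utility 33 - 33 = 0.
Report 25 instead: project built, pays 25, utility 33 - 25 = 8.
Since 8 > 0, reporting 25 is strictly better here, so truthful reporting is not dominant.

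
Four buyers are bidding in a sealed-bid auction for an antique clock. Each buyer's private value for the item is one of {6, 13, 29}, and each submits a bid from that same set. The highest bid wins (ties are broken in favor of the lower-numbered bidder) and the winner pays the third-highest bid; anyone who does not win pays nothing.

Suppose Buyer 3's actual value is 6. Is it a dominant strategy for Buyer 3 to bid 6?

Yes

Check each profile of the others' bids and compare truth against every alternative bid.
Others bid (6, 6, 6): truth gives 0, best alternative gives 0.
Others bid (6, 6, 13): truth gives 0, best alternative gives 0.
Others bid (6, 6, 29): truth gives 0, best alternative gives 0.
Others bid (6, 13, 6): truth gives 0, best alternative gives 0.
Others bid (6, 13, 13): truth gives 0, best alternative gives 0.
Others bid (6, 13, 29): truth gives 0, best alternative gives 0.
(Remaining 21 profiles checked similarly; truth is weakly best in each.)
In every case the truthful bid is at least as good as any alternative, so it is a dominant strategy.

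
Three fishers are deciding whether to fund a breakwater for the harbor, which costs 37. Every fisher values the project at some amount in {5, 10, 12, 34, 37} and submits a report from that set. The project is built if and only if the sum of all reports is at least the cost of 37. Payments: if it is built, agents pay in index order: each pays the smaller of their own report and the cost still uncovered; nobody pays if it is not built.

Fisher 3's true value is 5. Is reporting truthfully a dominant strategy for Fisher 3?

Check each profile of the others' reports and compare truth against every alternative report.
Others report (5, 34): truth gives 5, best alternative gives 5.
Others report (5, 37): truth gives 5, best alternative gives 5.
Others report (10, 34): truth gives 5, best alternative gives 5.
Others report (10, 37): truth gives 5, best alternative gives 5.
Others report (12, 34): truth gives 5, best alternative gives 5.
Others report (12, 37): truth gives 5, best alternative gives 5.
(Remaining 19 profiles checked similarly; truth is weakly best in each.)
In every case the truthful report is at least as good as any alternative, so it is a dominant strategy.

Yes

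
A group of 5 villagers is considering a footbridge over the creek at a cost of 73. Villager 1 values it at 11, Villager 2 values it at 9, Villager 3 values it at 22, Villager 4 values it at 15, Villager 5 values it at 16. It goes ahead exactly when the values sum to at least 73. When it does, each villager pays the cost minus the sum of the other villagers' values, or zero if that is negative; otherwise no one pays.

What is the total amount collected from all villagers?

73

Total value 73 ≥ cost 73, so it is built.
Villager 1: others sum to 62; max(0, 73 - 62) = 11.
Villager 2: others sum to 64; max(0, 73 - 64) = 9.
Villager 3: others sum to 51; max(0, 73 - 51) = 22.
Villager 4: others sum to 58; max(0, 73 - 58) = 15.
Villager 5: others sum to 57; max(0, 73 - 57) = 16.
Total collected = 11 + 9 + 22 + 15 + 16 = 73.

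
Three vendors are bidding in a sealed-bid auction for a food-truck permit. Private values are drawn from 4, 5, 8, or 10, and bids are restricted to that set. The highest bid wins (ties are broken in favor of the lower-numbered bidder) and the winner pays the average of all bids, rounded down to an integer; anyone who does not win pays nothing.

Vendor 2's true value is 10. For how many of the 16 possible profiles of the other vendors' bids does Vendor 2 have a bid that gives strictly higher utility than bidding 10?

Others bid (4, 4): truth gives 4; bid 5 gives 6 > 4. Violating.
Others bid (4, 5): truth gives 4; bid 5 gives 6 > 4. Violating.
Others bid (4, 8): truth gives 3; bid 8 gives 4 > 3. Violating.
Others bid (5, 4): truth gives 4; bid 8 gives 5 > 4. Violating.
Others bid (4, 10): truth gives 2; no alternative beats it.
Others bid (5, 5): truth gives 4; no alternative beats it.
(Checking all 16 profiles: 4 have a profitable deviation, 12 do not.)

4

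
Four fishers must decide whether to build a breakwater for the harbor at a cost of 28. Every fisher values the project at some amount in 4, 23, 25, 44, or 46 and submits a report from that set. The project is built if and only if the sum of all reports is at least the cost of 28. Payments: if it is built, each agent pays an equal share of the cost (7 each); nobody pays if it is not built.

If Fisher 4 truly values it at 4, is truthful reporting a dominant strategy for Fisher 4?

Yes

Check each profile of the others' reports and compare truth against every alternative report.
Others report (4, 4, 4): truth gives 0, best alternative gives -3.
Others report (4, 4, 23): truth gives -3, best alternative gives -3.
Others report (4, 4, 25): truth gives -3, best alternative gives -3.
Others report (4, 4, 44): truth gives -3, best alternative gives -3.
Others report (4, 4, 46): truth gives -3, best alternative gives -3.
Others report (4, 23, 4): truth gives -3, best alternative gives -3.
(Remaining 119 profiles checked similarly; truth is weakly best in each.)
In every case the truthful report is at least as good as any alternative, so it is a dominant strategy.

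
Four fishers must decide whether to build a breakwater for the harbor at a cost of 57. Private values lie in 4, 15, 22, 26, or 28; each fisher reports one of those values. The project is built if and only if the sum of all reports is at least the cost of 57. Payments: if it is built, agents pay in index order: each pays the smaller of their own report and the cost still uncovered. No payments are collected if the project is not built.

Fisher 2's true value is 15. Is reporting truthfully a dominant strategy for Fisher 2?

No

Consider the case where Fisher 1 reports 4, Fisher 3 reports 22 and Fisher 4 reports 28.
Truthful report 15: project built, pays 15, utility 15 - 15 = 0.
Report 4 instead: project built, pays 4, utility 15 - 4 = 11.
Since 11 > 0, reporting 4 is strictly better here, so truthful reporting is not dominant.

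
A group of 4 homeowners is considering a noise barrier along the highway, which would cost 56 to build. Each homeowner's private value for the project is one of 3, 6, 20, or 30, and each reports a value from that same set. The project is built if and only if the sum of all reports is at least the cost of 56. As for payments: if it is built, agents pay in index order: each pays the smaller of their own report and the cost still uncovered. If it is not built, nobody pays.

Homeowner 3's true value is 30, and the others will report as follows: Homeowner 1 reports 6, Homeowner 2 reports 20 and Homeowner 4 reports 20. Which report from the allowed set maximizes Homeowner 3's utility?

Report 3: project not built, utility 0.
Report 6: project not built, utility 0.
Report 20: project built, pays 20, utility 30 - 20 = 10.
Report 30: project built, pays 30, utility 30 - 30 = 0.
The best choice is 20 with utility 10.

20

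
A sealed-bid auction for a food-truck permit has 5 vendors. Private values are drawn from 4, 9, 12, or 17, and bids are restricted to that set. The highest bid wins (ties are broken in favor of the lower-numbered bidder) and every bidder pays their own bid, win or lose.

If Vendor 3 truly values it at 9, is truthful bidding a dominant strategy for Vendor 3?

Consider the case where Vendor 1 bids 4, Vendor 2 bids 4, Vendor 4 bids 4 and Vendor 5 bids 12.
Truthful bid 9: loses but pays 9, utility -9.
Bid 4 instead: loses but pays 4, utility -4.
Since -4 > -9, bidding 4 is strictly better here, so truthful bidding is not dominant.

No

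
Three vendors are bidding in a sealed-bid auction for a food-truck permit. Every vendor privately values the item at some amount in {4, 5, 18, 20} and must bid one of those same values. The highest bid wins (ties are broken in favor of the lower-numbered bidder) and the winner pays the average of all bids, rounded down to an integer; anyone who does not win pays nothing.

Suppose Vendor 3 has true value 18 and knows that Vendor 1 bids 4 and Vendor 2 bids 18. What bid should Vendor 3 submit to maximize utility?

Bid 4: loses, pays 0, utility 0.
Bid 5: loses, pays 0, utility 0.
Bid 18: loses, pays 0, utility 0.
Bid 20: wins, pays 14, utility 18 - 14 = 4.
The best choice is 20 with utility 4.

20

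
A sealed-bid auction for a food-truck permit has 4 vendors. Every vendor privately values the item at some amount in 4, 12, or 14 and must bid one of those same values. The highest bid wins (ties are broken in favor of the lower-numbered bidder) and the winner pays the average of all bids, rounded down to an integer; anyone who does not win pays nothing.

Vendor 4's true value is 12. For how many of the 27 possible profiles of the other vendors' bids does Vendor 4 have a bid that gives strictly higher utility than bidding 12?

Others bid (4, 4, 12): truth gives 0; bid 14 gives 4 > 0. Violating.
Others bid (4, 12, 4): truth gives 0; bid 14 gives 4 > 0. Violating.
Others bid (4, 12, 12): truth gives 0; bid 14 gives 2 > 0. Violating.
Others bid (12, 4, 4): truth gives 0; bid 14 gives 4 > 0. Violating.
Others bid (4, 4, 4): truth gives 6; no alternative beats it.
Others bid (4, 4, 14): truth gives 0; no alternative beats it.
(Checking all 27 profiles: 6 have a profitable deviation, 21 do not.)

6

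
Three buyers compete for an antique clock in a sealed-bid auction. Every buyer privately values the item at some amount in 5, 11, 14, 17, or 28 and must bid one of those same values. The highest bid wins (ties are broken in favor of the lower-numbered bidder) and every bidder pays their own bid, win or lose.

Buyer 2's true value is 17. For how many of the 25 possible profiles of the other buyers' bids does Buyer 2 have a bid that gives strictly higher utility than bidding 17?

19

Others bid (5, 5): truth gives 0; bid 11 gives 6 > 0. Violating.
Others bid (5, 11): truth gives 0; bid 11 gives 6 > 0. Violating.
Others bid (5, 14): truth gives 0; bid 14 gives 3 > 0. Violating.
Others bid (5, 28): truth gives -17; bid 5 gives -5 > -17. Violating.
Others bid (5, 17): truth gives 0; no alternative beats it.
Others bid (11, 17): truth gives 0; no alternative beats it.
(Checking all 25 profiles: 19 have a profitable deviation, 6 do not.)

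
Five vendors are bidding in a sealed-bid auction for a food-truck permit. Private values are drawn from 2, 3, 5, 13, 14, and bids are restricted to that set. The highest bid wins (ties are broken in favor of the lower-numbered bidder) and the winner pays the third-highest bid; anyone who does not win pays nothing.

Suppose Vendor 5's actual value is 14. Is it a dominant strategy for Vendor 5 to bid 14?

Check each profile of the others' bids and compare truth against every alternative bid.
Others bid (2, 2, 2, 13): truth gives 12, best alternative gives 0.
Others bid (2, 2, 13, 2): truth gives 12, best alternative gives 0.
Others bid (2, 13, 2, 2): truth gives 12, best alternative gives 0.
Others bid (13, 2, 2, 2): truth gives 12, best alternative gives 0.
Others bid (2, 2, 3, 13): truth gives 11, best alternative gives 0.
Others bid (2, 2, 13, 3): truth gives 11, best alternative gives 0.
(Remaining 619 profiles checked similarly; truth is weakly best in each.)
In every case the truthful bid is at least as good as any alternative, so it is a dominant strategy.

Yes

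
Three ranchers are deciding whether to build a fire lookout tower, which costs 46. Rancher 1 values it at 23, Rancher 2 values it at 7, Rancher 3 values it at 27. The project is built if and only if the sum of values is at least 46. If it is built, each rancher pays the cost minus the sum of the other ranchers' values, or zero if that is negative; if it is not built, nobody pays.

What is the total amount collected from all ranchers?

28

Total value 57 ≥ cost 46, so it is built.
Rancher 1: others sum to 34; max(0, 46 - 34) = 12.
Rancher 2: others sum to 50; max(0, 46 - 50) = 0.
Rancher 3: others sum to 30; max(0, 46 - 30) = 16.
Total collected = 12 + 0 + 16 = 28.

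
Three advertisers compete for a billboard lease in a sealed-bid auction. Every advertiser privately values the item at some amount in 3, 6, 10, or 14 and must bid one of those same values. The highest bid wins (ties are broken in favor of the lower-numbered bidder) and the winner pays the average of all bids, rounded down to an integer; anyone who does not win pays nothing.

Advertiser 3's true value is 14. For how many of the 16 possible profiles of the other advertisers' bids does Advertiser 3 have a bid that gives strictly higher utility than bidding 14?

Others bid (3, 3): truth gives 8; bid 6 gives 10 > 8. Violating.
Others bid (3, 6): truth gives 7; bid 10 gives 8 > 7. Violating.
Others bid (6, 3): truth gives 7; bid 10 gives 8 > 7. Violating.
Others bid (6, 6): truth gives 6; bid 10 gives 7 > 6. Violating.
Others bid (3, 10): truth gives 5; no alternative beats it.
Others bid (3, 14): truth gives 0; no alternative beats it.
(Checking all 16 profiles: 4 have a profitable deviation, 12 do not.)

4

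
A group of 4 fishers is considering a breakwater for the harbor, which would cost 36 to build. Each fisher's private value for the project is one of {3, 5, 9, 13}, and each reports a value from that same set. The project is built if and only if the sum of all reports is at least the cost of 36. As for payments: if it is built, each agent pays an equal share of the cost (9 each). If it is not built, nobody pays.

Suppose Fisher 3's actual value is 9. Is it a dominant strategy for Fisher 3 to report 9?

Check each profile of the others' reports and compare truth against every alternative report.
Others report (3, 3, 3): truth gives 0, best alternative gives 0.
Others report (3, 3, 5): truth gives 0, best alternative gives 0.
Others report (3, 3, 9): truth gives 0, best alternative gives 0.
Others report (3, 3, 13): truth gives 0, best alternative gives 0.
Others report (3, 5, 3): truth gives 0, best alternative gives 0.
Others report (3, 5, 5): truth gives 0, best alternative gives 0.
(Remaining 58 profiles checked similarly; truth is weakly best in each.)
In every case the truthful report is at least as good as any alternative, so it is a dominant strategy.

Yes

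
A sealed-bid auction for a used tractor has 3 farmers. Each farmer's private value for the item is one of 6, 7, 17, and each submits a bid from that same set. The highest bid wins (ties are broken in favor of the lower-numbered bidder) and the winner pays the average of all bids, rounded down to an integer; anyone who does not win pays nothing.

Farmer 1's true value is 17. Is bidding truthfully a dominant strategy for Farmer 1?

No

Consider the case where Farmer 2 bids 6 and Farmer 3 bids 6.
Truthful bid 17: wins, pays 9, utility 17 - 9 = 8.
Bid 6 instead: wins, pays 6, utility 17 - 6 = 11.
Since 11 > 8, bidding 6 is strictly better here, so truthful bidding is not dominant.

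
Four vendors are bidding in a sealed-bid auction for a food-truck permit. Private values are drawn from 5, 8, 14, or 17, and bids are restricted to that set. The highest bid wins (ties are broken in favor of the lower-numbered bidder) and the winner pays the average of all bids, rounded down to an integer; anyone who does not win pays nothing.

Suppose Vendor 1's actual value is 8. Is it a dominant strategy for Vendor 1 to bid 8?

Check each profile of the others' bids and compare truth against every alternative bid.
Others bid (5, 5, 8): truth gives 2, best alternative gives 0.
Others bid (5, 8, 5): truth gives 2, best alternative gives 0.
Others bid (8, 5, 5): truth gives 2, best alternative gives 0.
Others bid (5, 8, 8): truth gives 1, best alternative gives 0.
Others bid (8, 5, 8): truth gives 1, best alternative gives 0.
Others bid (8, 8, 5): truth gives 1, best alternative gives 0.
(Remaining 58 profiles checked similarly; truth is weakly best in each.)
In every case the truthful bid is at least as good as any alternative, so it is a dominant strategy.

Yes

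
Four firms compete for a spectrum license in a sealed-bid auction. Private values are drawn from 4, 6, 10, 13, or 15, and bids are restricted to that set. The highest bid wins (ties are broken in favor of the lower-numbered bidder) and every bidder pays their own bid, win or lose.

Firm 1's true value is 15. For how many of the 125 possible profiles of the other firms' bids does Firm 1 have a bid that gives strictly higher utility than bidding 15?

Others bid (4, 4, 4): truth gives 0; bid 4 gives 11 > 0. Violating.
Others bid (4, 4, 6): truth gives 0; bid 6 gives 9 > 0. Violating.
Others bid (4, 4, 10): truth gives 0; bid 10 gives 5 > 0. Violating.
Others bid (4, 4, 13): truth gives 0; bid 13 gives 2 > 0. Violating.
Others bid (4, 4, 15): truth gives 0; no alternative beats it.
Others bid (4, 6, 15): truth gives 0; no alternative beats it.
(Checking all 125 profiles: 64 have a profitable deviation, 61 do not.)

64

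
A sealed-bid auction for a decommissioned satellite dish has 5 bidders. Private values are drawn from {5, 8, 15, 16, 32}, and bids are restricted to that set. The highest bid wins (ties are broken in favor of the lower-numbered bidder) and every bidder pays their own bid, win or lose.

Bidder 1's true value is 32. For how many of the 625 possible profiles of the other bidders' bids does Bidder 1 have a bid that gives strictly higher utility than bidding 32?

Others bid (5, 5, 5, 5): truth gives 0; bid 5 gives 27 > 0. Violating.
Others bid (5, 5, 5, 8): truth gives 0; bid 8 gives 24 > 0. Violating.
Others bid (5, 5, 5, 15): truth gives 0; bid 15 gives 17 > 0. Violating.
Others bid (5, 5, 5, 16): truth gives 0; bid 16 gives 16 > 0. Violating.
Others bid (5, 5, 5, 32): truth gives 0; no alternative beats it.
Others bid (5, 5, 8, 32): truth gives 0; no alternative beats it.
(Checking all 625 profiles: 256 have a profitable deviation, 369 do not.)

256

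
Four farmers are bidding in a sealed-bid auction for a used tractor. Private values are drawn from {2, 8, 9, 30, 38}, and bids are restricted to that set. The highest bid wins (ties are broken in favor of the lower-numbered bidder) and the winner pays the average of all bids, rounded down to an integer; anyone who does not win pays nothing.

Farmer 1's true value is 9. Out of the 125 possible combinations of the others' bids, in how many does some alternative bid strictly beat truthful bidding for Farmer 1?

1

Others bid (2, 2, 2): truth gives 6; bid 2 gives 7 > 6. Violating.
Others bid (2, 2, 8): truth gives 4; no alternative beats it.
Others bid (2, 2, 9): truth gives 4; no alternative beats it.
(Checking all 125 profiles: 1 has a profitable deviation, 124 do not.)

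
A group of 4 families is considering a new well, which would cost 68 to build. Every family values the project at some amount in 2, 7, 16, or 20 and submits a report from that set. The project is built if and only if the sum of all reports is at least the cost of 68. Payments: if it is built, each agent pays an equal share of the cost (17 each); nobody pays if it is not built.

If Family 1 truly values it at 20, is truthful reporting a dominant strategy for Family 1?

Check each profile of the others' reports and compare truth against every alternative report.
Others report (16, 16, 16): truth gives 3, best alternative gives 0.
Others report (16, 16, 20): truth gives 3, best alternative gives 3.
Others report (16, 20, 16): truth gives 3, best alternative gives 3.
Others report (16, 20, 20): truth gives 3, best alternative gives 3.
Others report (20, 16, 16): truth gives 3, best alternative gives 3.
Others report (20, 16, 20): truth gives 3, best alternative gives 3.
(Remaining 58 profiles checked similarly; truth is weakly best in each.)
In every case the truthful report is at least as good as any alternative, so it is a dominant strategy.

Yes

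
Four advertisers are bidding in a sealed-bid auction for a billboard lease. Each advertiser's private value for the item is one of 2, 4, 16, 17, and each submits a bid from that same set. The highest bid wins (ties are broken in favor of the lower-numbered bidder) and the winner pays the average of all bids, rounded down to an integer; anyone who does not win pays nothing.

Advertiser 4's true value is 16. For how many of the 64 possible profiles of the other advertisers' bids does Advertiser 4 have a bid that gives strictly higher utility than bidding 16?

19

Others bid (2, 2, 2): truth gives 11; bid 4 gives 14 > 11. Violating.
Others bid (2, 2, 16): truth gives 0; bid 17 gives 7 > 0. Violating.
Others bid (2, 4, 16): truth gives 0; bid 17 gives 7 > 0. Violating.
Others bid (2, 16, 2): truth gives 0; bid 17 gives 7 > 0. Violating.
Others bid (2, 2, 4): truth gives 10; no alternative beats it.
Others bid (2, 2, 17): truth gives 0; no alternative beats it.
(Checking all 64 profiles: 19 have a profitable deviation, 45 do not.)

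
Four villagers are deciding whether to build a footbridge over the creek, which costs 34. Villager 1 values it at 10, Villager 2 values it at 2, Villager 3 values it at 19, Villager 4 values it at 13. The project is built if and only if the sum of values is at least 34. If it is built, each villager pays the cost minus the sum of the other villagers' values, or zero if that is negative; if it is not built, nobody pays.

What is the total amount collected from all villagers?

12

Total value 44 ≥ cost 34, so it is built.
Villager 1: others sum to 34; max(0, 34 - 34) = 0.
Villager 2: others sum to 42; max(0, 34 - 42) = 0.
Villager 3: others sum to 25; max(0, 34 - 25) = 9.
Villager 4: others sum to 31; max(0, 34 - 31) = 3.
Total collected = 0 + 0 + 9 + 3 = 12.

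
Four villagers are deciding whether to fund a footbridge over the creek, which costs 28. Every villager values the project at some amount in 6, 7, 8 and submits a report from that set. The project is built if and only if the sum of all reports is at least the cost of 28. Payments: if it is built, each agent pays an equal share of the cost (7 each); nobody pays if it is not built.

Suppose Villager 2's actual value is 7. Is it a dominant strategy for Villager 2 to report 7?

Check each profile of the others' reports and compare truth against every alternative report.
Others report (6, 6, 6): truth gives 0, best alternative gives 0.
Others report (6, 6, 7): truth gives 0, best alternative gives 0.
Others report (6, 6, 8): truth gives 0, best alternative gives 0.
Others report (6, 7, 6): truth gives 0, best alternative gives 0.
Others report (6, 7, 7): truth gives 0, best alternative gives 0.
Others report (6, 7, 8): truth gives 0, best alternative gives 0.
(Remaining 21 profiles checked similarly; truth is weakly best in each.)
In every case the truthful report is at least as good as any alternative, so it is a dominant strategy.

Yes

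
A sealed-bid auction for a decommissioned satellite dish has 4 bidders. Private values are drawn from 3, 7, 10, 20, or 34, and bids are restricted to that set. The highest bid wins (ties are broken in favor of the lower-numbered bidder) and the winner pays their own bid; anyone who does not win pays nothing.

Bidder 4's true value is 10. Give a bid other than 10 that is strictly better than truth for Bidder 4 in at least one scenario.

Suppose Bidder 1 bids 3, Bidder 2 bids 3 and Bidder 3 bids 3.
Bid 10: wins, pays 10, utility 10 - 10 = 0.
Bid 7: wins, pays 7, utility 10 - 7 = 3.
So bidding 7 beats truth here (3 > 0).

7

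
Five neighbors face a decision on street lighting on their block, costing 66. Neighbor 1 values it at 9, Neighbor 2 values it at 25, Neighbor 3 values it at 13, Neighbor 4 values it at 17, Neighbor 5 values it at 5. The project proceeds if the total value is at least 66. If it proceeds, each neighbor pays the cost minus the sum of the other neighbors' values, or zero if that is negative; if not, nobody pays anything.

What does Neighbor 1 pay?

6

Total value 69 ≥ cost 66, so the project is built.
The other neighbors' values sum to 60.
Cost minus that sum is 66 - 60 = 6.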